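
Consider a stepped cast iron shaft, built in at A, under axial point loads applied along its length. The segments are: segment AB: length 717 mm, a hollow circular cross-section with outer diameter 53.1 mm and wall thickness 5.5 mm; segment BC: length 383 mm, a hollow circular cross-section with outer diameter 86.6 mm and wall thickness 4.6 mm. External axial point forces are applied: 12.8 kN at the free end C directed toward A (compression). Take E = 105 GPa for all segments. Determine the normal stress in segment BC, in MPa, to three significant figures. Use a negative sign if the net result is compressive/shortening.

Internal axial forces (sectioning from the free end, tension +): N_BC = -12.8 kN, N_AB = -12.8 kN.
A_BC = 1185 mm².
σ_BC = N_BC/A_BC = -12800/1185 = -10.8 MPa.

-10.8 MPa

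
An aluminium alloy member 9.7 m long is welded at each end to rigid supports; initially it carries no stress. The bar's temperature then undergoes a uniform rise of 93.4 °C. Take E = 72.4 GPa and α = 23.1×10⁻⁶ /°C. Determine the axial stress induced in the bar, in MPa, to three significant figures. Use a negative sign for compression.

Free thermal expansion αLΔT = 23.1e-6 · 9700 · 93.4 = 20.93 mm.
The walls impose strain ε = −(20.93)/9700 = -2.1575e-03; σ = Eε = 72400 · -2.1575e-03 = -156.2 MPa.

-156 MPa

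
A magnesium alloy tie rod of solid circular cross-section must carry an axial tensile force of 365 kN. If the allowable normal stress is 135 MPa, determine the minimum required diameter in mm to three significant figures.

58.7 mm

Required area A ≥ P/σ_allow = 365000/135 = 2704 mm².
For a solid circular section, d ≥ √(4A/π) = 58.67 mm.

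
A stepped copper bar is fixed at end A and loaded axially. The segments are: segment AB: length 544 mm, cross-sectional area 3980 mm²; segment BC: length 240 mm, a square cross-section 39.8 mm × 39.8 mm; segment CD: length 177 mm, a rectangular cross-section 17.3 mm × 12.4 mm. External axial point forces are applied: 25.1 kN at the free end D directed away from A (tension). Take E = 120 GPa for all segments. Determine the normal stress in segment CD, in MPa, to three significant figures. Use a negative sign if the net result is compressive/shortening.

Internal axial forces (sectioning from the free end, tension +): N_CD = 25.1 kN, N_BC = 25.1 kN, N_AB = 25.1 kN.
A_CD = 214.5 mm².
σ_CD = N_CD/A_CD = 25100/214.5 = 117 MPa.

117 MPa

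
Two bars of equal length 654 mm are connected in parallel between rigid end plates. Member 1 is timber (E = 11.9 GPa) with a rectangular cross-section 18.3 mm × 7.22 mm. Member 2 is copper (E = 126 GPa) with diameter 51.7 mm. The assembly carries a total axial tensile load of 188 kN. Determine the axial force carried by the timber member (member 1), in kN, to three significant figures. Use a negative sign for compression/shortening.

A_1 = 132.1 mm².
A_2 = 2099 mm².
Equal strain + equilibrium ⇒ each member carries load in proportion to AE: A₁E₁ = 1572000 N, A₂E₂ = 264500000 N, ΣAE = 266100000 N.
F₁ = P·A₁E₁/ΣAE = 188000·1572000/266100000 = 1111 N.

1.11 kN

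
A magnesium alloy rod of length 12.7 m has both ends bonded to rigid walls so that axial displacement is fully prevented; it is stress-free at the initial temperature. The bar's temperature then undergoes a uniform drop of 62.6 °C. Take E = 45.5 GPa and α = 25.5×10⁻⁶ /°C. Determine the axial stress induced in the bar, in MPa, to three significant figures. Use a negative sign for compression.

Free thermal expansion αLΔT = 25.5e-6 · 12700 · -62.6 = -20.27 mm.
The walls impose strain ε = −(-20.27)/12700 = 1.5963e-03; σ = Eε = 45500 · 1.5963e-03 = 72.63 MPa.

72.6 MPa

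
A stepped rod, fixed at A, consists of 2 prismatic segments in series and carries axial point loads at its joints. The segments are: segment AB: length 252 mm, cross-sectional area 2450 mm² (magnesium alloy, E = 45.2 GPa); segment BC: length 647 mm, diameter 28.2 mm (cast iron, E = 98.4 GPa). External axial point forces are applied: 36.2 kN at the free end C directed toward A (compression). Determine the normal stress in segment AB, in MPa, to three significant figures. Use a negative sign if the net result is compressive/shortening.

Internal axial forces (sectioning from the free end, tension +): N_BC = -36.2 kN, N_AB = -36.2 kN.
σ_AB = N_AB/A_AB = -36200/2450 = -14.78 MPa.

-14.8 MPa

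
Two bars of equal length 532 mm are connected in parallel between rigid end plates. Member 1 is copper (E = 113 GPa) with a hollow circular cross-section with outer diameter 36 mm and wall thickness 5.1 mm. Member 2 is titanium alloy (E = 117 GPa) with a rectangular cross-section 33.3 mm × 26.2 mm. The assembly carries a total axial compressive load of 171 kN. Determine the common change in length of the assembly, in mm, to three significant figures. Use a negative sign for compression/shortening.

A_1 = 495.1 mm².
A_2 = 872.5 mm².
Equal strain + equilibrium ⇒ each member carries load in proportion to AE: A₁E₁ = 55940000 N, A₂E₂ = 102100000 N, ΣAE = 158000000 N.
δ = PL/ΣAE = -171000·532/158000000 = -0.5757 mm.

-0.576 mm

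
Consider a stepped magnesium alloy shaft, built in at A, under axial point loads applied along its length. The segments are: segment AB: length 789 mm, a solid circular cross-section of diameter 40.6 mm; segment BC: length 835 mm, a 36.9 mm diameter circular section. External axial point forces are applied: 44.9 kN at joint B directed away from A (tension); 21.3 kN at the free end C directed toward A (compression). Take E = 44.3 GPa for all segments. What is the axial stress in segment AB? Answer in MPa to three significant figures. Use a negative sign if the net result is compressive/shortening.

Internal axial forces (sectioning from the free end, tension +): N_BC = -21.3 kN, N_AB = 23.6 kN.
A_AB = 1295 mm².
σ_AB = N_AB/A_AB = 23600/1295 = 18.23 MPa.

18.2 MPa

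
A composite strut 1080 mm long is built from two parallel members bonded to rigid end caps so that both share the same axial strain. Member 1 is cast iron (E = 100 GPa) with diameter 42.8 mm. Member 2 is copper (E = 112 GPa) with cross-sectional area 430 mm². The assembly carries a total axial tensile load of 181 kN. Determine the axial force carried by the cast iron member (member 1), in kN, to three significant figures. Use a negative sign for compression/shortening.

A_1 = 1439 mm².
Equal strain + equilibrium ⇒ each member carries load in proportion to AE: A₁E₁ = 143900000 N, A₂E₂ = 48160000 N, ΣAE = 192000000 N.
F₁ = P·A₁E₁/ΣAE = 181000·143900000/192000000 = 135600 N.

136 kN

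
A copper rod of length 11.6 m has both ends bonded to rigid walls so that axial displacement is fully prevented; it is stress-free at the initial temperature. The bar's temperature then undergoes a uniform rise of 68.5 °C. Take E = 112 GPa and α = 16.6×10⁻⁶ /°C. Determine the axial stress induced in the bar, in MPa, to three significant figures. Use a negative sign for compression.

-127 MPa

Free thermal expansion αLΔT = 16.6e-6 · 11600 · 68.5 = 13.19 mm.
The walls impose strain ε = −(13.19)/11600 = -1.1371e-03; σ = Eε = 112000 · -1.1371e-03 = -127.4 MPa.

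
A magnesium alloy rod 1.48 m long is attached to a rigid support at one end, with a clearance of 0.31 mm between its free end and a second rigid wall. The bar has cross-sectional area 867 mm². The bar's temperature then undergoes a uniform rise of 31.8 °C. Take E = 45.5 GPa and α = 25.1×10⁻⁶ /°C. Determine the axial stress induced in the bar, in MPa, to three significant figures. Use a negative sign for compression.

Free thermal expansion αLΔT = 25.1e-6 · 1480 · 31.8 = 1.181 mm.
The walls engage after the gap closes; constrained expansion = 1.181 − 0.31 = 0.8713 mm.
The walls impose strain ε = −(0.8713)/1480 = -5.8872e-04; σ = Eε = 45500 · -5.8872e-04 = -26.79 MPa.

-26.8 MPa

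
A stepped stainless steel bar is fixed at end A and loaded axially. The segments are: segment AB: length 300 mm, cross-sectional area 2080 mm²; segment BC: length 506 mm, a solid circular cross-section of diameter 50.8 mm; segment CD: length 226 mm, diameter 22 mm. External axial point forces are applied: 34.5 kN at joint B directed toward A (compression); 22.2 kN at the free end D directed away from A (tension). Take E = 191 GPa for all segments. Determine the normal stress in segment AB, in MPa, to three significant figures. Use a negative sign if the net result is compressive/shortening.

-5.91 MPa

Internal axial forces (sectioning from the free end, tension +): N_CD = 22.2 kN, N_BC = 22.2 kN, N_AB = -12.3 kN.
σ_AB = N_AB/A_AB = -12300/2080 = -5.913 MPa.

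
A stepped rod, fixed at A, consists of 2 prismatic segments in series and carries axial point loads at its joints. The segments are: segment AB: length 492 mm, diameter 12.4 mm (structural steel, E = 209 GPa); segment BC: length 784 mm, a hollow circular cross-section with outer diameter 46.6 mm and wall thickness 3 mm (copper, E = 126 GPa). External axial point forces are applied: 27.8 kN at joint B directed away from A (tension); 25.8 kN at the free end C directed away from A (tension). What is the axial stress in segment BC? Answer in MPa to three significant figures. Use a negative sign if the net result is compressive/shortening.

Internal axial forces (sectioning from the free end, tension +): N_BC = 25.8 kN, N_AB = 53.6 kN.
A_BC = 410.9 mm².
σ_BC = N_BC/A_BC = 25800/410.9 = 62.79 MPa.

62.8 MPa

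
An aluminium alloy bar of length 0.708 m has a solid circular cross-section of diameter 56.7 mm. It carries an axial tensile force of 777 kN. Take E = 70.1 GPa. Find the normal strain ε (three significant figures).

A = 2525 mm².
σ = N/A = 307.7 MPa; ε = σ/E = 307.7/70100 = 4.390e-03.

0.00439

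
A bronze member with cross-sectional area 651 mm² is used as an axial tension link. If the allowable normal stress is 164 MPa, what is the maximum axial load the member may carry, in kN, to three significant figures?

107 kN

P_max = σ_allow · A = 164 · 651 = 106800 N = 106.8 kN.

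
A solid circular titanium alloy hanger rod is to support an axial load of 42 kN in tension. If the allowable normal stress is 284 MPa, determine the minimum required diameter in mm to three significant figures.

13.7 mm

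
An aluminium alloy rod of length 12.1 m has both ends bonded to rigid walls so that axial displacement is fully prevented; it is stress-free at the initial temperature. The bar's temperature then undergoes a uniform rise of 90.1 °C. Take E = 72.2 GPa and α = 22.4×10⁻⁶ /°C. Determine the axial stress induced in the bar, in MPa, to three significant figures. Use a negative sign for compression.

-146 MPa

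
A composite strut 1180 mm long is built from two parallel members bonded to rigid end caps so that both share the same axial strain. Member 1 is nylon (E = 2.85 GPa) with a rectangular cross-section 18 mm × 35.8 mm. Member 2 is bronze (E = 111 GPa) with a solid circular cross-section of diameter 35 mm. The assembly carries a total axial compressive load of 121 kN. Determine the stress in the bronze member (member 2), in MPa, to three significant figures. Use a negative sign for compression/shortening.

A_1 = 644.4 mm².
A_2 = 962.1 mm².
Equal strain + equilibrium ⇒ each member carries load in proportion to AE: A₁E₁ = 1837000 N, A₂E₂ = 106800000 N, ΣAE = 108600000 N.
σ₂ = P·E₂/ΣAE = -121000·111000/108600000 = -123.6 MPa.

-124 MPa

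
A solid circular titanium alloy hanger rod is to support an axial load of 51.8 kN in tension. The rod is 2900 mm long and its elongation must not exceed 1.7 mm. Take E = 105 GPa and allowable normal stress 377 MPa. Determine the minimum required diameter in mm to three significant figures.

Required area A ≥ P/σ_allow = 51800/377 = 137.4 mm².
For a solid circular section, d ≥ √(4A/π) = 13.23 mm.
Elongation limit: A ≥ PL/(Eδ_allow) = 51800·2900/(105000·1.7) = 841.6 mm² ⇒ d ≥ 32.73 mm.
The elongation limit governs.

32.7 mm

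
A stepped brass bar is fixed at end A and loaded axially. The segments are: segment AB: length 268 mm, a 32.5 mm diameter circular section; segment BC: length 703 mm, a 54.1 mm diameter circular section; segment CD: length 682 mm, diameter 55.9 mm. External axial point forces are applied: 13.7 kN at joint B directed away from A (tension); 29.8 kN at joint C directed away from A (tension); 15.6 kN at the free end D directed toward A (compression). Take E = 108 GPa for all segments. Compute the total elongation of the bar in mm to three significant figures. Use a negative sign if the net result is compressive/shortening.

0.0835 mm

Internal axial forces (sectioning from the free end, tension +): N_CD = -15.6 kN, N_BC = 14.2 kN, N_AB = 27.9 kN.
A_AB = 829.6 mm².
A_BC = 2299 mm².
A_CD = 2454 mm².
δ_AB = 27900·268/(829.6·108000) = 0.08346 mm
δ_BC = 14200·703/(2299·108000) = 0.04021 mm
δ_CD = -15600·682/(2454·108000) = -0.04014 mm
δ = Σδ_i = 0.08353 mm.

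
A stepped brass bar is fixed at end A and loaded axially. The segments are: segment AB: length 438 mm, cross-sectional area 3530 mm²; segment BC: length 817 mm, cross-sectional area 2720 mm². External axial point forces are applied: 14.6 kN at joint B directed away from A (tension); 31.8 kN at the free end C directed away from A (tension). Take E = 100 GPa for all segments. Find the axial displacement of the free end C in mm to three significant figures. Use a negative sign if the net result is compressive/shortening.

0.153 mm

Internal axial forces (sectioning from the free end, tension +): N_BC = 31.8 kN, N_AB = 46.4 kN.
δ_AB = 46400·438/(3530·100000) = 0.05757 mm
δ_BC = 31800·817/(2720·100000) = 0.09552 mm
δ = Σδ_i = 0.1531 mm.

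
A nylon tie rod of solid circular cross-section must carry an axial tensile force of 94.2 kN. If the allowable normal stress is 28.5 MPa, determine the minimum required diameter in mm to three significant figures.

64.9 mm

Required area A ≥ P/σ_allow = 94200/28.5 = 3305 mm².
For a solid circular section, d ≥ √(4A/π) = 64.87 mm.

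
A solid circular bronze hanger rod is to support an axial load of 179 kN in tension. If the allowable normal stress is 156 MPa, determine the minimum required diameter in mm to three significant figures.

38.2 mm

Required area A ≥ P/σ_allow = 179000/156 = 1147 mm².
For a solid circular section, d ≥ √(4A/π) = 38.22 mm.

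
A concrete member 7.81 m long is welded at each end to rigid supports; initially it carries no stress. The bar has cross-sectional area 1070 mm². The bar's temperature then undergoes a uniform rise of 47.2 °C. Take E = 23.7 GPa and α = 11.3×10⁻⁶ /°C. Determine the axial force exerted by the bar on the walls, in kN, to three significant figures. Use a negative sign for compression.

-13.5 kN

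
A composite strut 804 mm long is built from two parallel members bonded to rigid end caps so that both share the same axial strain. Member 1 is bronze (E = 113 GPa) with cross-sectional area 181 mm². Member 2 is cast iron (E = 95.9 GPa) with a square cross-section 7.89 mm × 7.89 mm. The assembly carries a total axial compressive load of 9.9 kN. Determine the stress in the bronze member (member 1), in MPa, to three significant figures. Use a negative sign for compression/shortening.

-42.3 MPa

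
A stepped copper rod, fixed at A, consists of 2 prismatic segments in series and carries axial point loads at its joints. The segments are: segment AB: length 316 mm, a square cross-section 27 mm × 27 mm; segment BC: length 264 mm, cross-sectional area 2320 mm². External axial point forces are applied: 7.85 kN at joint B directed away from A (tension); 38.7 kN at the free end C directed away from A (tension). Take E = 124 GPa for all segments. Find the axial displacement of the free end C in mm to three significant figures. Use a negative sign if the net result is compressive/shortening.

Internal axial forces (sectioning from the free end, tension +): N_BC = 38.7 kN, N_AB = 46.55 kN.
A_AB = 729 mm².
δ_AB = 46550·316/(729·124000) = 0.1627 mm
δ_BC = 38700·264/(2320·124000) = 0.03551 mm
δ = Σδ_i = 0.1982 mm.

0.198 mm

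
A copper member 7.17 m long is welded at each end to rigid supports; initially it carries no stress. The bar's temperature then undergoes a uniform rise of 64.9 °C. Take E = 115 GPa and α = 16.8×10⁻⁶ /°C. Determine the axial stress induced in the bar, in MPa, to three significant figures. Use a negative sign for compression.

-125 MPa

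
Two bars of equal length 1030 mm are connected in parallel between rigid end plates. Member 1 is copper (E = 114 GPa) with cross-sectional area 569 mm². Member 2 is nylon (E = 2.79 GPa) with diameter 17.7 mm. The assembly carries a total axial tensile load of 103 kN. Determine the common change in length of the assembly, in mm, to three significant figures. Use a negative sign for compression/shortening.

1.62 mm

A_2 = 246.1 mm².
Equal strain + equilibrium ⇒ each member carries load in proportion to AE: A₁E₁ = 64870000 N, A₂E₂ = 686500 N, ΣAE = 65550000 N.
δ = PL/ΣAE = 103000·1030/65550000 = 1.618 mm.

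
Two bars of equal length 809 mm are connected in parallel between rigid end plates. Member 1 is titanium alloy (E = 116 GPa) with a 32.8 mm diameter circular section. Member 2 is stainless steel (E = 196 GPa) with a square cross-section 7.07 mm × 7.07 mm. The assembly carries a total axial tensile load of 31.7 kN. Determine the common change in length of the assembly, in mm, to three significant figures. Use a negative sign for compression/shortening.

0.238 mm

A_1 = 845 mm².
A_2 = 49.98 mm².
Equal strain + equilibrium ⇒ each member carries load in proportion to AE: A₁E₁ = 98020000 N, A₂E₂ = 9797000 N, ΣAE = 107800000 N.
δ = PL/ΣAE = 31700·809/107800000 = 0.2379 mm.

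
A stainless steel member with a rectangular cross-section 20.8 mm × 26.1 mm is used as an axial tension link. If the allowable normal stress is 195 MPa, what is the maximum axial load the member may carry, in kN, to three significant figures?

106 kN

A = 542.9 mm².
P_max = σ_allow · A = 195 · 542.9 = 105900 N = 105.9 kN.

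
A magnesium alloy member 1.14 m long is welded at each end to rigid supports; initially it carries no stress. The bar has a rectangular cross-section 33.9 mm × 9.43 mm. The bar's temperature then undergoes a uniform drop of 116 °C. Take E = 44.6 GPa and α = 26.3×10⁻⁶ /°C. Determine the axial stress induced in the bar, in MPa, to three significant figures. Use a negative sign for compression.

136 MPa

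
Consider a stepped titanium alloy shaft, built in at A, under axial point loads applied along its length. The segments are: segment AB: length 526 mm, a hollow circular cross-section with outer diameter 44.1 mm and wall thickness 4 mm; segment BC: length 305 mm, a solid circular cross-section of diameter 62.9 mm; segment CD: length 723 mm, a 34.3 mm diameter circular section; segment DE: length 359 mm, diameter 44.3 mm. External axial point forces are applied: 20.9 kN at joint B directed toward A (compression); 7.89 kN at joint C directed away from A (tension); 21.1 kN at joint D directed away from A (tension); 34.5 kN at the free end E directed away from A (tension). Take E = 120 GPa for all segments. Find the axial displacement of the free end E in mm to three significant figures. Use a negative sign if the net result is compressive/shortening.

Internal axial forces (sectioning from the free end, tension +): N_DE = 34.5 kN, N_CD = 55.6 kN, N_BC = 63.49 kN, N_AB = 42.59 kN.
A_AB = 503.9 mm².
A_BC = 3107 mm².
A_CD = 924 mm².
A_DE = 1541 mm².
δ_AB = 42590·526/(503.9·120000) = 0.3705 mm
δ_BC = 63490·305/(3107·120000) = 0.05193 mm
δ_CD = 55600·723/(924·120000) = 0.3625 mm
δ_DE = 34500·359/(1541·120000) = 0.06696 mm
δ = Σδ_i = 0.8519 mm.

0.852 mm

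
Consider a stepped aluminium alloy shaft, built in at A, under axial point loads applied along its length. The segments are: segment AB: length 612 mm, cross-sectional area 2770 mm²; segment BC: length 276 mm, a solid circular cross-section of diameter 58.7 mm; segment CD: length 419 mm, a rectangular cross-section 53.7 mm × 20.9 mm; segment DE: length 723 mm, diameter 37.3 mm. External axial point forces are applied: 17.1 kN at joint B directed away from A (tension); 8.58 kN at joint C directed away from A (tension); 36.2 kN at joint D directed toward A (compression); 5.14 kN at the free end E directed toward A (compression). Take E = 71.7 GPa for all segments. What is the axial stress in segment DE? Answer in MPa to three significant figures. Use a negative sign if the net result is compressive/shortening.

-4.70 MPa

Internal axial forces (sectioning from the free end, tension +): N_DE = -5.14 kN, N_CD = -41.34 kN, N_BC = -32.76 kN, N_AB = -15.66 kN.
A_DE = 1093 mm².
σ_DE = N_DE/A_DE = -5140/1093 = -4.704 MPa.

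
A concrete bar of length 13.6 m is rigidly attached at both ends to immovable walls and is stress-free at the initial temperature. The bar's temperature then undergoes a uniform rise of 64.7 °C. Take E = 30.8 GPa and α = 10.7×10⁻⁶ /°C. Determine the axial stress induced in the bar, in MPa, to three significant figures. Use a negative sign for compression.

Free thermal expansion αLΔT = 10.7e-6 · 13600 · 64.7 = 9.415 mm.
The walls impose strain ε = −(9.415)/13600 = -6.9229e-04; σ = Eε = 30800 · -6.9229e-04 = -21.32 MPa.

-21.3 MPa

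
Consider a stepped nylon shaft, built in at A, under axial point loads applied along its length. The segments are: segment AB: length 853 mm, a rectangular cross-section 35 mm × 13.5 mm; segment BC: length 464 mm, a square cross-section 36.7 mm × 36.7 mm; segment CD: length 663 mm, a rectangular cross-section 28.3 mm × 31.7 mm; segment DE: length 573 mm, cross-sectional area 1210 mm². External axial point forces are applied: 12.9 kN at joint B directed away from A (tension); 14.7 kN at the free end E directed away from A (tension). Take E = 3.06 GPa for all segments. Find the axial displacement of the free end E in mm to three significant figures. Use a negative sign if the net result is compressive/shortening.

Internal axial forces (sectioning from the free end, tension +): N_DE = 14.7 kN, N_CD = 14.7 kN, N_BC = 14.7 kN, N_AB = 27.6 kN.
A_AB = 472.5 mm².
A_BC = 1347 mm².
A_CD = 897.1 mm².
δ_AB = 27600·853/(472.5·3060) = 16.28 mm
δ_BC = 14700·464/(1347·3060) = 1.655 mm
δ_CD = 14700·663/(897.1·3060) = 3.55 mm
δ_DE = 14700·573/(1210·3060) = 2.275 mm
δ = Σδ_i = 23.76 mm.

23.8 mm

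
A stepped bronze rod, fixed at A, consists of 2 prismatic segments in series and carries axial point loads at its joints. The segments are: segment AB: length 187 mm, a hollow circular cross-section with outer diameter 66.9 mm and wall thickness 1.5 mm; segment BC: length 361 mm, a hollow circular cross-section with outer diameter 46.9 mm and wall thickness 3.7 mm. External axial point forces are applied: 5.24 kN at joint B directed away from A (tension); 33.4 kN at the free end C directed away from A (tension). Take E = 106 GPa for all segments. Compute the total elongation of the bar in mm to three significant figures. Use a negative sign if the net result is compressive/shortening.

0.448 mm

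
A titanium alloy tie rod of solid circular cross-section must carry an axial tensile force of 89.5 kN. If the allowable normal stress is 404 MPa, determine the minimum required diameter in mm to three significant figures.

16.8 mm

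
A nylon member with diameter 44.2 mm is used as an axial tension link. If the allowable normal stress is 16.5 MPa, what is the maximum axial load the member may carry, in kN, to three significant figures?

A = 1534 mm².
P_max = σ_allow · A = 16.5 · 1534 = 25320 N = 25.32 kN.

25.3 kN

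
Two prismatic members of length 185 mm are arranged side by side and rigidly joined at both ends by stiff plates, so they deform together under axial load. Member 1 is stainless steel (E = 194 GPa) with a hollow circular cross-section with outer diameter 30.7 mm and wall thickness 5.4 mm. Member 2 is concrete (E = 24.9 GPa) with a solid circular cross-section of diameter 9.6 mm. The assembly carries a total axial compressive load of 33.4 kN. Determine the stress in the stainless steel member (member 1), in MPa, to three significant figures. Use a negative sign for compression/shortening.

A_1 = 429.2 mm².
A_2 = 72.38 mm².
Equal strain + equilibrium ⇒ each member carries load in proportion to AE: A₁E₁ = 83270000 N, A₂E₂ = 1802000 N, ΣAE = 85070000 N.
σ₁ = P·E₁/ΣAE = -33400·194000/85070000 = -76.17 MPa.

-76.2 MPa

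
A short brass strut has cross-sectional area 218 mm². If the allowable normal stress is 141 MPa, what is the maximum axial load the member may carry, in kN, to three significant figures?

P_max = σ_allow · A = 141 · 218 = 30740 N = 30.74 kN.

30.7 kN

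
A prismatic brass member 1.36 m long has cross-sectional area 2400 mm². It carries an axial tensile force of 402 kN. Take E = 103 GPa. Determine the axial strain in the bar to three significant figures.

0.00163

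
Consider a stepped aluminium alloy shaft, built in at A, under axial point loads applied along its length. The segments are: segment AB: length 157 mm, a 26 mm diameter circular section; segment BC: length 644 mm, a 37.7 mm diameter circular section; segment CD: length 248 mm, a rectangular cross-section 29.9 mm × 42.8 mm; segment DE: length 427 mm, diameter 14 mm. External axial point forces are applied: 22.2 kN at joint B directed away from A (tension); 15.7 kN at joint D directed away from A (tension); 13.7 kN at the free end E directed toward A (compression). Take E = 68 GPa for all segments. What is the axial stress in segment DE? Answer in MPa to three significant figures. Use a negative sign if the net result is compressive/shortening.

-89.0 MPa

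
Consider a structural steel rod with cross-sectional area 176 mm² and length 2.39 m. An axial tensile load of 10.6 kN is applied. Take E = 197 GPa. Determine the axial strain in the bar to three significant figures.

3.06e-04

σ = N/A = 60.23 MPa; ε = σ/E = 60.23/197000 = 3.057e-04.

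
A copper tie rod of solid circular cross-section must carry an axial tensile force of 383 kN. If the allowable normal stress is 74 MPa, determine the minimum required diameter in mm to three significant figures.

81.2 mm

Required area A ≥ P/σ_allow = 383000/74 = 5176 mm².
For a solid circular section, d ≥ √(4A/π) = 81.18 mm.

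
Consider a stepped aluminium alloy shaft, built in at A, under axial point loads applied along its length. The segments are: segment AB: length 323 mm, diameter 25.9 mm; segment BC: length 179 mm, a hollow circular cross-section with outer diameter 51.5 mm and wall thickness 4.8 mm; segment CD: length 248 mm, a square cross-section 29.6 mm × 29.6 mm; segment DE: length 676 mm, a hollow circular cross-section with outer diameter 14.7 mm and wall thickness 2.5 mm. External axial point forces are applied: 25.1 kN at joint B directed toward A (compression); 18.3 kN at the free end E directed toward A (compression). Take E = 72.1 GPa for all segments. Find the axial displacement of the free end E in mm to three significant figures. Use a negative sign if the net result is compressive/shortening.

-2.30 mm

Internal axial forces (sectioning from the free end, tension +): N_DE = -18.3 kN, N_CD = -18.3 kN, N_BC = -18.3 kN, N_AB = -43.4 kN.
A_AB = 526.9 mm².
A_BC = 704.2 mm².
A_CD = 876.2 mm².
A_DE = 95.82 mm².
δ_AB = -43400·323/(526.9·72100) = -0.369 mm
δ_BC = -18300·179/(704.2·72100) = -0.06452 mm
δ_CD = -18300·248/(876.2·72100) = -0.07184 mm
δ_DE = -18300·676/(95.82·72100) = -1.791 mm
δ = Σδ_i = -2.296 mm.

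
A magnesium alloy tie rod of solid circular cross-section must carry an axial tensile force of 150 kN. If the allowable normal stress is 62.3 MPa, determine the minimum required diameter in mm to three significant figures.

Required area A ≥ P/σ_allow = 150000/62.3 = 2408 mm².
For a solid circular section, d ≥ √(4A/π) = 55.37 mm.

55.4 mm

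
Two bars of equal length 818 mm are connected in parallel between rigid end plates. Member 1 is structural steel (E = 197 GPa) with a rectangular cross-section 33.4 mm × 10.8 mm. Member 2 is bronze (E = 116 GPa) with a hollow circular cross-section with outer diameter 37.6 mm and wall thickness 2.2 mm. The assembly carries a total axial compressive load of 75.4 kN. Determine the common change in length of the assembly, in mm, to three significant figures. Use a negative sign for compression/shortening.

A_1 = 360.7 mm².
A_2 = 244.7 mm².
Equal strain + equilibrium ⇒ each member carries load in proportion to AE: A₁E₁ = 71060000 N, A₂E₂ = 28380000 N, ΣAE = 99440000 N.
δ = PL/ΣAE = -75400·818/99440000 = -0.6202 mm.

-0.620 mm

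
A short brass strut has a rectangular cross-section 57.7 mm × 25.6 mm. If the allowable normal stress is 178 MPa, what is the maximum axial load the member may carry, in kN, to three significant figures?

A = 1477 mm².
P_max = σ_allow · A = 178 · 1477 = 262900 N = 262.9 kN.

263 kN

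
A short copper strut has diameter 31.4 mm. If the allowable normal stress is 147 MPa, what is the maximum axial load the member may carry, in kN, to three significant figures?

114 kN

A = 774.4 mm².
P_max = σ_allow · A = 147 · 774.4 = 113800 N = 113.8 kN.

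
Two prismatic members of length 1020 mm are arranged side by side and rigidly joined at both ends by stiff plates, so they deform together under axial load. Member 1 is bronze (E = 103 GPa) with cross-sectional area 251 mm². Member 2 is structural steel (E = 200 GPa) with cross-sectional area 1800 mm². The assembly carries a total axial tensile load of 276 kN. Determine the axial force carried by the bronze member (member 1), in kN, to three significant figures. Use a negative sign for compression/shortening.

Equal strain + equilibrium ⇒ each member carries load in proportion to AE: A₁E₁ = 25850000 N, A₂E₂ = 360000000 N, ΣAE = 385900000 N.
F₁ = P·A₁E₁/ΣAE = 276000·25850000/385900000 = 18490 N.

18.5 kN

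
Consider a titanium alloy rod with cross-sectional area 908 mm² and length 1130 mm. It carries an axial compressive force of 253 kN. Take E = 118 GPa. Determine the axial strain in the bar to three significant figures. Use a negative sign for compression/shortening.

σ = N/A = -278.6 MPa; ε = σ/E = -278.6/118000 = -2.361e-03.

-0.00236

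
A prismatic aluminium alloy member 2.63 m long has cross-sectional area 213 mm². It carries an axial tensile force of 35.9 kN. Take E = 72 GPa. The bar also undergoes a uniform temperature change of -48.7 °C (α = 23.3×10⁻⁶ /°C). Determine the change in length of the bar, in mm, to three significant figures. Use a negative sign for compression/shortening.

3.17 mm

δ_mech = NL/(AE) = 35900·2630/(213·72000) = 6.157 mm.
δ_thermal = αLΔT = 23.3e-6·2630·-48.7 = -2.984 mm.
δ = δ_mech + δ_thermal = 3.172 mm.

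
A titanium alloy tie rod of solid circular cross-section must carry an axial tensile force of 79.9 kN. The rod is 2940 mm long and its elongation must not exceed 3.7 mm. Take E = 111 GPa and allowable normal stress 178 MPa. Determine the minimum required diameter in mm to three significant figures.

Required area A ≥ P/σ_allow = 79900/178 = 448.9 mm².
For a solid circular section, d ≥ √(4A/π) = 23.91 mm.
Elongation limit: A ≥ PL/(Eδ_allow) = 79900·2940/(111000·3.7) = 572 mm² ⇒ d ≥ 26.99 mm.
The elongation limit governs.

27.0 mm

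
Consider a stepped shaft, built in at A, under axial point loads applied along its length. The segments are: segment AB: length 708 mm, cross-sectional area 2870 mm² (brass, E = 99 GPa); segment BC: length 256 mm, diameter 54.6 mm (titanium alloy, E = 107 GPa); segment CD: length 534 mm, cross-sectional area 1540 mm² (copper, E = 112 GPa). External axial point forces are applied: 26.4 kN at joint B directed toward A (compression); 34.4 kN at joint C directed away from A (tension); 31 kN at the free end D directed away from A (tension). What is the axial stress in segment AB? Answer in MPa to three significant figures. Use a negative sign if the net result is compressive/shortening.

Internal axial forces (sectioning from the free end, tension +): N_CD = 31 kN, N_BC = 65.4 kN, N_AB = 39 kN.
σ_AB = N_AB/A_AB = 39000/2870 = 13.59 MPa.

13.6 MPa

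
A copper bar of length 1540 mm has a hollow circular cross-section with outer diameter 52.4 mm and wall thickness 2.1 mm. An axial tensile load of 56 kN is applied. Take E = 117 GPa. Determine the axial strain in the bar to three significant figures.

0.00144

A = 331.8 mm².
σ = N/A = 168.8 MPa; ε = σ/E = 168.8/117000 = 1.442e-03.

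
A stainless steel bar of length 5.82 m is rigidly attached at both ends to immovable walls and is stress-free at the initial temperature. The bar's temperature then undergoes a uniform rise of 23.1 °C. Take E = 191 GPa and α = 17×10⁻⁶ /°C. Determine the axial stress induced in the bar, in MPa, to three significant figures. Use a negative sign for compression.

-75.0 MPa

Free thermal expansion αLΔT = 17e-6 · 5820 · 23.1 = 2.286 mm.
The walls impose strain ε = −(2.286)/5820 = -3.9270e-04; σ = Eε = 191000 · -3.9270e-04 = -75.01 MPa.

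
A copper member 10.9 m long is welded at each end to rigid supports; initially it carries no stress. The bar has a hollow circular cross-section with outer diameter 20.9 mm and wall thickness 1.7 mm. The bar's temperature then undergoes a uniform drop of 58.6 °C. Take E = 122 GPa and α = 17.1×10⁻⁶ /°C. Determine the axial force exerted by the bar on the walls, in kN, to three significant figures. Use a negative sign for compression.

12.5 kN

Free thermal expansion αLΔT = 17.1e-6 · 10900 · -58.6 = -10.92 mm.
The walls impose strain ε = −(-10.92)/10900 = 1.0021e-03; σ = Eε = 122000 · 1.0021e-03 = 122.3 MPa.
Wall reaction R = σ·A = 122.3·102.5 = 12540 N = 12.54 kN.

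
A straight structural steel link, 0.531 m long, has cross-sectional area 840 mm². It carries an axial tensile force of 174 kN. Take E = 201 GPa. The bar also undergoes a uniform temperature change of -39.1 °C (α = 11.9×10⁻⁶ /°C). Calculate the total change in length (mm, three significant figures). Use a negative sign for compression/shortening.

0.300 mm

δ_mech = NL/(AE) = 174000·531/(840·201000) = 0.5472 mm.
δ_thermal = αLΔT = 11.9e-6·531·-39.1 = -0.2471 mm.
δ = δ_mech + δ_thermal = 0.3002 mm.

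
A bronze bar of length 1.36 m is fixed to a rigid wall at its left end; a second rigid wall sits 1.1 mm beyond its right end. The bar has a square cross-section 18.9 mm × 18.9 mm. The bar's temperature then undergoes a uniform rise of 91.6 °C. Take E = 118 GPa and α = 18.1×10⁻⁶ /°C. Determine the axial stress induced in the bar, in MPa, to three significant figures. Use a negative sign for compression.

-100 MPa

Free thermal expansion αLΔT = 18.1e-6 · 1360 · 91.6 = 2.255 mm.
The walls engage after the gap closes; constrained expansion = 2.255 − 1.1 = 1.155 mm.
The walls impose strain ε = −(1.155)/1360 = -8.4914e-04; σ = Eε = 118000 · -8.4914e-04 = -100.2 MPa.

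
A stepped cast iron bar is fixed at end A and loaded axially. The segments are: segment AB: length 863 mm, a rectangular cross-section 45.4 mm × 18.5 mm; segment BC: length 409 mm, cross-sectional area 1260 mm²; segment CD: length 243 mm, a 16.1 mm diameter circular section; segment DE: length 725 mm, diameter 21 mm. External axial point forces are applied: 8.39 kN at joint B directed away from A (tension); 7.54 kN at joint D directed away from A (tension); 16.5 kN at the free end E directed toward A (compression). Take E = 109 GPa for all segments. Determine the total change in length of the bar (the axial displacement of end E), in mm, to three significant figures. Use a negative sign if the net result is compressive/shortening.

Internal axial forces (sectioning from the free end, tension +): N_DE = -16.5 kN, N_CD = -8.96 kN, N_BC = -8.96 kN, N_AB = -0.57 kN.
A_AB = 839.9 mm².
A_CD = 203.6 mm².
A_DE = 346.4 mm².
δ_AB = -570·863/(839.9·109000) = -0.005373 mm
δ_BC = -8960·409/(1260·109000) = -0.02668 mm
δ_CD = -8960·243/(203.6·109000) = -0.09812 mm
δ_DE = -16500·725/(346.4·109000) = -0.3169 mm
δ = Σδ_i = -0.447 mm.

-0.447 mm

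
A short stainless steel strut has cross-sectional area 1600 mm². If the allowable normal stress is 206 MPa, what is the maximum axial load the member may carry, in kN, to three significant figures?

P_max = σ_allow · A = 206 · 1600 = 329600 N = 329.6 kN.

330 kN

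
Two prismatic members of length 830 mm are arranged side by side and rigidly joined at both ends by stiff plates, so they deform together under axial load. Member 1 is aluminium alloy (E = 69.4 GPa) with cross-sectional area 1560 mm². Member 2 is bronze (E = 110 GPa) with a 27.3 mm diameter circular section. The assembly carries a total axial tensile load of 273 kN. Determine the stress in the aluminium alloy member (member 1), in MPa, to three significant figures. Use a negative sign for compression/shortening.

110 MPa

A_2 = 585.3 mm².
Equal strain + equilibrium ⇒ each member carries load in proportion to AE: A₁E₁ = 108300000 N, A₂E₂ = 64390000 N, ΣAE = 172700000 N.
σ₁ = P·E₁/ΣAE = 273000·69400/172700000 = 109.7 MPa.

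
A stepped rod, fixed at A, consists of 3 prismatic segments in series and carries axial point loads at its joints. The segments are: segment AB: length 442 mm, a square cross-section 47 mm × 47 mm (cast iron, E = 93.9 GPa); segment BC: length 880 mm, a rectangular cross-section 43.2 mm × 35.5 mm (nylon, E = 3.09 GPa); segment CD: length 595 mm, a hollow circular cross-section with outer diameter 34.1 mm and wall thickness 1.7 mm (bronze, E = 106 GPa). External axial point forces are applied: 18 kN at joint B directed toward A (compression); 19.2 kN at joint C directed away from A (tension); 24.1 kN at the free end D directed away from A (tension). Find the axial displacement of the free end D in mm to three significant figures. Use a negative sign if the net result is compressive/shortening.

8.88 mm

Internal axial forces (sectioning from the free end, tension +): N_CD = 24.1 kN, N_BC = 43.3 kN, N_AB = 25.3 kN.
A_AB = 2209 mm².
A_BC = 1534 mm².
A_CD = 173 mm².
δ_AB = 25300·442/(2209·93900) = 0.05391 mm
δ_BC = 43300·880/(1534·3090) = 8.041 mm
δ_CD = 24100·595/(173·106000) = 0.7818 mm
δ = Σδ_i = 8.877 mm.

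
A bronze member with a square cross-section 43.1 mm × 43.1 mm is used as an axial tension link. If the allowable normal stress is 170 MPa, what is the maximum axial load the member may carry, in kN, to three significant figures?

A = 1858 mm².
P_max = σ_allow · A = 170 · 1858 = 315800 N = 315.8 kN.

316 kN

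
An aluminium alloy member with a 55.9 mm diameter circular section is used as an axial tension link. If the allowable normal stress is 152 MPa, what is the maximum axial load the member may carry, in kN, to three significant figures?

A = 2454 mm².
P_max = σ_allow · A = 152 · 2454 = 373000 N = 373 kN.

373 kN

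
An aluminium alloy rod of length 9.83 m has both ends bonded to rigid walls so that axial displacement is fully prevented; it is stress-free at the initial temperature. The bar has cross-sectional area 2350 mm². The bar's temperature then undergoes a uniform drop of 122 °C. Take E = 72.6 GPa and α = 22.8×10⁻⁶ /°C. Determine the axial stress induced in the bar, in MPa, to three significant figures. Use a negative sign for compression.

Free thermal expansion αLΔT = 22.8e-6 · 9830 · -122 = -27.34 mm.
The walls impose strain ε = −(-27.34)/9830 = 2.7816e-03; σ = Eε = 72600 · 2.7816e-03 = 201.9 MPa.

202 MPa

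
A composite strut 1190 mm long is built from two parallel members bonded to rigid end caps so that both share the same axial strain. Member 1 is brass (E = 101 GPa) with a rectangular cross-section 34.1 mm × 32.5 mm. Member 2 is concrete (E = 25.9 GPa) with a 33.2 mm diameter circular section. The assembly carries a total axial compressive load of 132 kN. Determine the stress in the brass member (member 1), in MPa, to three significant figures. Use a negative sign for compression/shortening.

A_1 = 1108 mm².
A_2 = 865.7 mm².
Equal strain + equilibrium ⇒ each member carries load in proportion to AE: A₁E₁ = 111900000 N, A₂E₂ = 22420000 N, ΣAE = 134400000 N.
σ₁ = P·E₁/ΣAE = -132000·101000/134400000 = -99.23 MPa.

-99.2 MPa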